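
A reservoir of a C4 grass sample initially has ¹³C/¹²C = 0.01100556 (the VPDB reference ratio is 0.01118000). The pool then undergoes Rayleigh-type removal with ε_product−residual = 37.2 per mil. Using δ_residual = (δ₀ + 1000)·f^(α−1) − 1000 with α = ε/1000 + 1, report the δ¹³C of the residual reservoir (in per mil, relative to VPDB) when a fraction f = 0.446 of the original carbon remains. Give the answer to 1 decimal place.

-44.7 per mil

δ₀ = (0.01100556/0.01118000 − 1)×1000 = (0.984397 − 1)×1000 = -15.603 per mil
α − 1 = ε/1000 = 0.0372
f^(α−1) = 0.446^(0.0372) = 0.970410
δ_res = (-15.603 + 1000) × 0.970410 − 1000 = 955.269 − 1000 = -44.73 per mil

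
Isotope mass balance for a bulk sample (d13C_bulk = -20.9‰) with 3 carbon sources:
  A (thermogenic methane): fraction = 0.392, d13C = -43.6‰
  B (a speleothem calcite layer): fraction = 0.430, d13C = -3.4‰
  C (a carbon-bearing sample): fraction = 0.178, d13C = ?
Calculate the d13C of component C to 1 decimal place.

-13.2‰

Isotope mass balance: δ_bulk = Σ fᵢ·δᵢ.
-20.9 = 0.392×(-43.6) + 0.430×(-3.4) + 0.178×δ_C
0.178·δ_C = -20.9 − (-18.553) = -2.347
δ_C = -2.347 / 0.178 = -13.18‰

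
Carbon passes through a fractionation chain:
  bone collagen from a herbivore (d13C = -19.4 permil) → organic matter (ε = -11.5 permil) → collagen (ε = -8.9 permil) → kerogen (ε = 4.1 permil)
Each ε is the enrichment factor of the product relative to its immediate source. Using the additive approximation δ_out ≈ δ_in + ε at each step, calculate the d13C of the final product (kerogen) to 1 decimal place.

-35.7 permil

step 1: δ ≈ -19.4 + (-11.5) = -30.9 permil
step 2: δ ≈ -30.9 + (-8.9) = -39.8 permil
step 3: δ ≈ -39.8 + (4.1) = -35.7 permil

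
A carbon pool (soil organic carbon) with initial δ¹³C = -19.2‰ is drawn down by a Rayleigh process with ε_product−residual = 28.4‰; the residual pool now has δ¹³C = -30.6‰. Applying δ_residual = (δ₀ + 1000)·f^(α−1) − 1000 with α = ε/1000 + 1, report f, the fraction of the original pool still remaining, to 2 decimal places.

0.66

α − 1 = ε/1000 = 0.0284
(δ_res + 1000)/(δ₀ + 1000) = (-30.6 + 1000)/(-19.2 + 1000) = 969.4/980.8 = 0.988377
f = 0.988377^(1/0.0284) = exp(ln(0.988377)/0.0284) = exp(-0.01169/0.0284)
f = exp(-0.4117) = 0.6625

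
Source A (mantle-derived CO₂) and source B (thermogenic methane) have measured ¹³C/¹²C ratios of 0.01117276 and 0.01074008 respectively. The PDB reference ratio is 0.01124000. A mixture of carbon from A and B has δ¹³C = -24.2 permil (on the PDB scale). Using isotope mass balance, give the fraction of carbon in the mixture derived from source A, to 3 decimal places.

0.527

δ_A = (0.01117276/0.01124000 − 1)×1000 = (0.994018 − 1)×1000 = -5.982 permil
δ_B = (0.01074008/0.01124000 − 1)×1000 = (0.955523 − 1)×1000 = -44.477 permil
f_A = (δ_mix − δ_B)/(δ_A − δ_B) = (-24.2 − (-44.477))/(-5.982 − (-44.477))
f_A = 20.277 / 38.495 = 0.5267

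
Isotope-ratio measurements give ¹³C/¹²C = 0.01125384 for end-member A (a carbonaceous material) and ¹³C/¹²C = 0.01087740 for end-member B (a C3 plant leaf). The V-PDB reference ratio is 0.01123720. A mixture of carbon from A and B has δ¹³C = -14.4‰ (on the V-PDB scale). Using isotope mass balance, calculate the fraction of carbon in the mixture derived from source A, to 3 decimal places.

0.526

δ_A = (0.01125384/0.01123720 − 1)×1000 = (1.001481 − 1)×1000 = 1.481‰
δ_B = (0.01087740/0.01123720 − 1)×1000 = (0.967981 − 1)×1000 = -32.019‰
f_A = (δ_mix − δ_B)/(δ_A − δ_B) = (-14.4 − (-32.019))/(1.481 − (-32.019))
f_A = 17.619 / 33.499 = 0.5259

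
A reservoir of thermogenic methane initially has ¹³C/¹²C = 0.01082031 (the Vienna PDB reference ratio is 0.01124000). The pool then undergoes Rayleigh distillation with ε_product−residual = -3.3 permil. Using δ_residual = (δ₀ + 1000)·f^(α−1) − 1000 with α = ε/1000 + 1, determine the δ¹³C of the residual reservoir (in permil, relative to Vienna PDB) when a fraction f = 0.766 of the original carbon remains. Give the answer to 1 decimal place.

-36.5 permil

δ₀ = (0.01082031/0.01124000 − 1)×1000 = (0.962661 − 1)×1000 = -37.339 permil
α − 1 = ε/1000 = -0.0033
f^(α−1) = 0.766^(-0.0033) = 1.000880
δ_res = (-37.339 + 1000) × 1.000880 − 1000 = 963.508 − 1000 = -36.49 permil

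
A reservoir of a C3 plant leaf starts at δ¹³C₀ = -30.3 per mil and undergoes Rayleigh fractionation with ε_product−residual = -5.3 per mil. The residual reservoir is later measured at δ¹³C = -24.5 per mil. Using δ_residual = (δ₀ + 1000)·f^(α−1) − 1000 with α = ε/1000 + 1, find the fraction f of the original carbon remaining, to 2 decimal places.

0.32

α − 1 = ε/1000 = -0.0053
(δ_res + 1000)/(δ₀ + 1000) = (-24.5 + 1000)/(-30.3 + 1000) = 975.5/969.7 = 1.005981
f = 1.005981^(1/-0.0053) = exp(ln(1.005981)/-0.0053) = exp(0.00596/-0.0053)
f = exp(-1.1252) = 0.3246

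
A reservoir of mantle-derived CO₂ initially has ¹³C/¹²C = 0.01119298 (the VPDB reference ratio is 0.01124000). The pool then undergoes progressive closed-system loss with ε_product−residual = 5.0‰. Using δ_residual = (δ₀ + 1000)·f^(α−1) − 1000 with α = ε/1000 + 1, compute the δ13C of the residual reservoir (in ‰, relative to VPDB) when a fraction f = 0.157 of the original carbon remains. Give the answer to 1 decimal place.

δ₀ = (0.01119298/0.01124000 − 1)×1000 = (0.995817 − 1)×1000 = -4.183‰
α − 1 = ε/1000 = 0.0050
f^(α−1) = 0.157^(0.0050) = 0.990785
δ_res = (-4.183 + 1000) × 0.990785 − 1000 = 986.640 − 1000 = -13.36‰

-13.4‰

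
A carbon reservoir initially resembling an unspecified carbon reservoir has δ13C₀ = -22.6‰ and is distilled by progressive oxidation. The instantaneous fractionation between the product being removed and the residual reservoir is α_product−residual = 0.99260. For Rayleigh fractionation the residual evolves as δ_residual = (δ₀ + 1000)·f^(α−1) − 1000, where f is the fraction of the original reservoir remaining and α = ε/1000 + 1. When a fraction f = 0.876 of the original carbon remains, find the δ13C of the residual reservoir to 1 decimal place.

-21.6‰

Rayleigh residual: δ_res = (δ₀ + 1000)·f^(α−1) − 1000
α − 1 = -0.00740
f^(α−1) = 0.876^(-0.00740) = 1.000980
δ_res = (-22.6 + 1000) × 1.000980 − 1000 = 978.358 − 1000 = -21.64‰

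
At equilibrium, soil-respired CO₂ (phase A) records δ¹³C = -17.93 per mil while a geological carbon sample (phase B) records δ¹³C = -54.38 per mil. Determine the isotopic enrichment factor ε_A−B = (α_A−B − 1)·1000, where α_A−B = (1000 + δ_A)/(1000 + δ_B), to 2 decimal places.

α_A−B = (1000 + -17.93) / (1000 + -54.38) = 982.07 / 945.62 = 1.038546
ε_A−B = (1.038546 − 1) × 1000 = 38.546 per mil
(The approximation ε ≈ δ_A − δ_B would give 36.45 per mil.)

38.55 per mil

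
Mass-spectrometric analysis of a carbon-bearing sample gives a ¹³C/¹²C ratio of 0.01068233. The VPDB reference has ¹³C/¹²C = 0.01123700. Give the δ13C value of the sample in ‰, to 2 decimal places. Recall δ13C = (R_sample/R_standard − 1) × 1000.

δ13C = (R_sample / R_standard − 1) × 1000
R_sample / R_standard = 0.01068233 / 0.01123700 = 0.950639
δ13C = (0.950639 − 1) × 1000 = -49.361‰

-49.36‰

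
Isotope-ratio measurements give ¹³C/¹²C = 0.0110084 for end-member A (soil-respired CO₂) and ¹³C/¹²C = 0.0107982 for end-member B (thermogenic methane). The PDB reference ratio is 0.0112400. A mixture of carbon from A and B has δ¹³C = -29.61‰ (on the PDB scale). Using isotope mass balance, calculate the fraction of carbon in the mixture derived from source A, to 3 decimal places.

0.518

δ_A = (0.0110084/0.0112400 − 1)×1000 = (0.979395 − 1)×1000 = -20.605‰
δ_B = (0.0107982/0.0112400 − 1)×1000 = (0.960694 − 1)×1000 = -39.306‰
f_A = (δ_mix − δ_B)/(δ_A − δ_B) = (-29.61 − (-39.306))/(-20.605 − (-39.306))
f_A = 9.696 / 18.701 = 0.5185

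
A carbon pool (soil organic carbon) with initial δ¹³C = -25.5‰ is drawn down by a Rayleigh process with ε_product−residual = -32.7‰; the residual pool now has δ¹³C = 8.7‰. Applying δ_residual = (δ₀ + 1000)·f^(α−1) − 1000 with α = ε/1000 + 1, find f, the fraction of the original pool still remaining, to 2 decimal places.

0.35

α − 1 = ε/1000 = -0.0327
(δ_res + 1000)/(δ₀ + 1000) = (8.7 + 1000)/(-25.5 + 1000) = 1008.7/974.5 = 1.035095
f = 1.035095^(1/-0.0327) = exp(ln(1.035095)/-0.0327) = exp(0.03449/-0.0327)
f = exp(-1.0548) = 0.3482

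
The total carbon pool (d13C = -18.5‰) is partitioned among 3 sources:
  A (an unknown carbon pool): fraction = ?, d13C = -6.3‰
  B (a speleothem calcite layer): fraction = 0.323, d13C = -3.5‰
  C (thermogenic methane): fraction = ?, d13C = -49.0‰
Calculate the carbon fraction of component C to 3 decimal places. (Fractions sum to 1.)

Let f_C and f_A be the unknown fractions; fractions sum to 1 so f_C + f_A = 0.677.
Mass balance: Σ fᵢ·δᵢ = δ_bulk ⇒ f_C·(-49.0) + f_A·(-6.3) = -18.5 − (-1.131) = -17.369
Substitute f_A = 0.677 − f_C:
f_C·(-49.0 − -6.3) = -17.369 − 0.677×(-6.3) = -13.104
f_C = -13.104 / -42.7 = 0.3069

0.307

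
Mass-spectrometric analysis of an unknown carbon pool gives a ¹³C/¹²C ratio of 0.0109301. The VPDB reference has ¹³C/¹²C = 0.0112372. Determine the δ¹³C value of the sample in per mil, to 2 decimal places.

δ¹³C = (R_sample / R_standard − 1) × 1000
R_sample / R_standard = 0.0109301 / 0.0112372 = 0.972671
δ¹³C = (0.972671 − 1) × 1000 = -27.329 per mil

-27.33 per mil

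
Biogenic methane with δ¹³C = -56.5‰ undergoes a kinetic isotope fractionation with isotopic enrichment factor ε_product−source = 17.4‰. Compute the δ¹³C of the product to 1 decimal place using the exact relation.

-40.1‰

Exactly, δ_product = (δ_source + 1000)·(ε/1000 + 1) − 1000.
δ_product = (-56.5 + 1000) × (17.4/1000 + 1) − 1000
δ_product = -40.08‰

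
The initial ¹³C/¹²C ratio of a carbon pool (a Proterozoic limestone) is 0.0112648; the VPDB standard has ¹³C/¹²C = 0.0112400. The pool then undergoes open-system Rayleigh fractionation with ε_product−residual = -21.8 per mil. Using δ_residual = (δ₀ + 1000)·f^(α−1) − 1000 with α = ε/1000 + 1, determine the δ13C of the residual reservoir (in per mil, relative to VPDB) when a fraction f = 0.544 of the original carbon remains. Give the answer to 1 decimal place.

15.6 per mil

δ₀ = (0.0112648/0.0112400 − 1)×1000 = (1.002206 − 1)×1000 = 2.206 per mil
α − 1 = ε/1000 = -0.0218
f^(α−1) = 0.544^(-0.0218) = 1.013360
δ_res = (2.206 + 1000) × 1.013360 − 1000 = 1015.596 − 1000 = 15.60 per mil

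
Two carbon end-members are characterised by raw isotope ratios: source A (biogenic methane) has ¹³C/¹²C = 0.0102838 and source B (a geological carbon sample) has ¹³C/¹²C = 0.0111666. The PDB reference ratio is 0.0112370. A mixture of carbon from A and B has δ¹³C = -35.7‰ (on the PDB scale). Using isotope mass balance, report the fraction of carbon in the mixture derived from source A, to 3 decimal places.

δ_A = (0.0102838/0.0112370 − 1)×1000 = (0.915173 − 1)×1000 = -84.827‰
δ_B = (0.0111666/0.0112370 − 1)×1000 = (0.993735 − 1)×1000 = -6.265‰
f_A = (δ_mix − δ_B)/(δ_A − δ_B) = (-35.7 − (-6.265))/(-84.827 − (-6.265))
f_A = -29.435 / -78.562 = 0.3747

0.375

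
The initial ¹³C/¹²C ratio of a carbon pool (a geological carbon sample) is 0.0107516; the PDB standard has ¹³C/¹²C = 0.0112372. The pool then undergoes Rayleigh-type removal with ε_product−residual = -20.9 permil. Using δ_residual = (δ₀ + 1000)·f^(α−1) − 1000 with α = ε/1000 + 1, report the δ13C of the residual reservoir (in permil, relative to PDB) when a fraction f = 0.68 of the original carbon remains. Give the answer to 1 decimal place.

δ₀ = (0.0107516/0.0112372 − 1)×1000 = (0.956786 − 1)×1000 = -43.214 permil
α − 1 = ε/1000 = -0.0209
f^(α−1) = 0.68^(-0.0209) = 1.008093
δ_res = (-43.214 + 1000) × 1.008093 − 1000 = 964.530 − 1000 = -35.47 permil

-35.5 permil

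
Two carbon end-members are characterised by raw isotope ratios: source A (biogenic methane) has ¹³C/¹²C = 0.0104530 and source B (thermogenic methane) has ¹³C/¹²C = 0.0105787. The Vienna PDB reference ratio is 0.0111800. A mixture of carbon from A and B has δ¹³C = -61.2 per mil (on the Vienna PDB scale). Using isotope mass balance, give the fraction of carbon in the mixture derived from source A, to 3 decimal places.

0.660

δ_A = (0.0104530/0.0111800 − 1)×1000 = (0.934973 − 1)×1000 = -65.027 per mil
δ_B = (0.0105787/0.0111800 − 1)×1000 = (0.946216 − 1)×1000 = -53.784 per mil
f_A = (δ_mix − δ_B)/(δ_A − δ_B) = (-61.2 − (-53.784))/(-65.027 − (-53.784))
f_A = -7.416 / -11.243 = 0.6596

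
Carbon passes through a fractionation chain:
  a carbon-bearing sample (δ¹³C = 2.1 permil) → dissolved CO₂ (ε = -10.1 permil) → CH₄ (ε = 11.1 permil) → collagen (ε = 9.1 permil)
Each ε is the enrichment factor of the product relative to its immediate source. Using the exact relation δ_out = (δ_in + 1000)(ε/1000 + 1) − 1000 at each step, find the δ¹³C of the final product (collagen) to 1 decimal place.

step 1: δ = (2.10 + 1000)·(-10.1/1000 + 1) − 1000 = -8.02 permil
step 2: δ = (-8.02 + 1000)·(11.1/1000 + 1) − 1000 = 2.99 permil
step 3: δ = (2.99 + 1000)·(9.1/1000 + 1) − 1000 = 12.12 permil

12.1 permil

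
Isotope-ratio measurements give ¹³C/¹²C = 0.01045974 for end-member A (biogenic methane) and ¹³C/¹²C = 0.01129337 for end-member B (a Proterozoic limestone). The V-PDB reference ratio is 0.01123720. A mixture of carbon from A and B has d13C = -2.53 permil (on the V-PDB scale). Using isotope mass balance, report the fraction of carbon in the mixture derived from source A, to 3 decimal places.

0.101

δ_A = (0.01045974/0.01123720 − 1)×1000 = (0.930814 − 1)×1000 = -69.186 permil
δ_B = (0.01129337/0.01123720 − 1)×1000 = (1.004999 − 1)×1000 = 4.999 permil
f_A = (δ_mix − δ_B)/(δ_A − δ_B) = (-2.53 − (4.999))/(-69.186 − (4.999))
f_A = -7.529 / -74.185 = 0.1015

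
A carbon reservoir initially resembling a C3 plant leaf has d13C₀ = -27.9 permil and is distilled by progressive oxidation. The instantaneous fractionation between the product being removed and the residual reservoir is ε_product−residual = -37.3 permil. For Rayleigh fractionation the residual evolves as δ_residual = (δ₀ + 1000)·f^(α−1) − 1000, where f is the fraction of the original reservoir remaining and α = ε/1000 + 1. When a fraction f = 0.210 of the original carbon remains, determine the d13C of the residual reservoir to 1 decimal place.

30.4 permil

Rayleigh residual: δ_res = (δ₀ + 1000)·f^(α−1) − 1000
α = ε/1000 + 1 = 0.96270, so α − 1 = -0.03730
f^(α−1) = 0.210^(-0.03730) = 1.059940
δ_res = (-27.9 + 1000) × 1.059940 − 1000 = 1030.368 − 1000 = 30.37 permil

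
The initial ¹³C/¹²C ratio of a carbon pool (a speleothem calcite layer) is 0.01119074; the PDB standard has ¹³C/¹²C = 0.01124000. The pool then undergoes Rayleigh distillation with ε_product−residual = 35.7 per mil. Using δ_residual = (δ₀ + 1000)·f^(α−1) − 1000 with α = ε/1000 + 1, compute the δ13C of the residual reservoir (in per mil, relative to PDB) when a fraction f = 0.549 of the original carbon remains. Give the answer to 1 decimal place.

-25.5 per mil

δ₀ = (0.01119074/0.01124000 − 1)×1000 = (0.995617 − 1)×1000 = -4.383 per mil
α − 1 = ε/1000 = 0.0357
f^(α−1) = 0.549^(0.0357) = 0.978820
δ_res = (-4.383 + 1000) × 0.978820 − 1000 = 974.530 − 1000 = -25.47 per mil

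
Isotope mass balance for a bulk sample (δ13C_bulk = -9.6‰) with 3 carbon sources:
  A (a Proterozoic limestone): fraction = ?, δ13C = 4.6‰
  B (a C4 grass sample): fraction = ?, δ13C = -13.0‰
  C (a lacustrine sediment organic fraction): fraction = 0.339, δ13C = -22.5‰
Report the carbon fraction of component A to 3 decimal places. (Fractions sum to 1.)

Let f_A and f_B be the unknown fractions; fractions sum to 1 so f_A + f_B = 0.661.
Mass balance: Σ fᵢ·δᵢ = δ_bulk ⇒ f_A·(4.6) + f_B·(-13.0) = -9.6 − (-7.628) = -1.972
Substitute f_B = 0.661 − f_A:
f_A·(4.6 − -13.0) = -1.972 − 0.661×(-13.0) = 6.621
f_A = 6.621 / 17.6 = 0.3762

0.376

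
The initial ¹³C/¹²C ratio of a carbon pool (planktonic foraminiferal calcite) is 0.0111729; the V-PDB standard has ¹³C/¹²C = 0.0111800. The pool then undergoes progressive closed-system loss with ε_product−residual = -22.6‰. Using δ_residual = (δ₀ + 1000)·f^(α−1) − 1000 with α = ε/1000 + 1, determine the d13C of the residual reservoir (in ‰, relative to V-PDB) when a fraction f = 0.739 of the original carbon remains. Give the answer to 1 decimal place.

δ₀ = (0.0111729/0.0111800 − 1)×1000 = (0.999365 − 1)×1000 = -0.635‰
α − 1 = ε/1000 = -0.0226
f^(α−1) = 0.739^(-0.0226) = 1.006859
δ_res = (-0.635 + 1000) × 1.006859 − 1000 = 1006.220 − 1000 = 6.22‰

6.2‰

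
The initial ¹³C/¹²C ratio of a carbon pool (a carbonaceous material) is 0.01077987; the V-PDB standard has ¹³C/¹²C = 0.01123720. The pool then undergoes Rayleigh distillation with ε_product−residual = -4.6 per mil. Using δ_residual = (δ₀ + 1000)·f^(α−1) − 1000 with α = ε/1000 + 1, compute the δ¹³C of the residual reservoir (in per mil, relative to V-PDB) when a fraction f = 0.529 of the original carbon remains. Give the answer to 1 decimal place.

δ₀ = (0.01077987/0.01123720 − 1)×1000 = (0.959302 − 1)×1000 = -40.698 per mil
α − 1 = ε/1000 = -0.0046
f^(α−1) = 0.529^(-0.0046) = 1.002933
δ_res = (-40.698 + 1000) × 1.002933 − 1000 = 962.116 − 1000 = -37.88 per mil

-37.9 per mil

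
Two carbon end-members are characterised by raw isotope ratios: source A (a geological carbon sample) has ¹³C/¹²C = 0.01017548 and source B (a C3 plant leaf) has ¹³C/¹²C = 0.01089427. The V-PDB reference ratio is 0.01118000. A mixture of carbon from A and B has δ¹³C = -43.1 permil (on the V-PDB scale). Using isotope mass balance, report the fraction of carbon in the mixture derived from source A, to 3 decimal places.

0.273

δ_A = (0.01017548/0.01118000 − 1)×1000 = (0.910150 − 1)×1000 = -89.850 permil
δ_B = (0.01089427/0.01118000 − 1)×1000 = (0.974443 − 1)×1000 = -25.557 permil
f_A = (δ_mix − δ_B)/(δ_A − δ_B) = (-43.1 − (-25.557))/(-89.850 − (-25.557))
f_A = -17.543 / -64.292 = 0.2729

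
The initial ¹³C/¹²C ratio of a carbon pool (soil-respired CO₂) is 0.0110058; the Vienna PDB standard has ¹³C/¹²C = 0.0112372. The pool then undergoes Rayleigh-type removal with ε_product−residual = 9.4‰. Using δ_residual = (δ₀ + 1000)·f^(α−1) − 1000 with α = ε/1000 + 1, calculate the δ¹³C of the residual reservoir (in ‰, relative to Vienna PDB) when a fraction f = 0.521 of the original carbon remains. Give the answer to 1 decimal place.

δ₀ = (0.0110058/0.0112372 − 1)×1000 = (0.979408 − 1)×1000 = -20.592‰
α − 1 = ε/1000 = 0.0094
f^(α−1) = 0.521^(0.0094) = 0.993890
δ_res = (-20.592 + 1000) × 0.993890 − 1000 = 973.423 − 1000 = -26.58‰

-26.6‰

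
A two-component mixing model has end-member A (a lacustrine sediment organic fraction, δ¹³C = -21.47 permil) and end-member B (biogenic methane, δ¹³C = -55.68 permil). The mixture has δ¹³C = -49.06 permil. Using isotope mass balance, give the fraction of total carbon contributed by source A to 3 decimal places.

0.194

δ_mix = f_A·δ_A + (1 − f_A)·δ_B  ⇒  f_A = (δ_mix − δ_B)/(δ_A − δ_B)
f_A = (-49.06 − (-55.68)) / (-21.47 − (-55.68))
f_A = 6.62 / 34.21 = 0.1935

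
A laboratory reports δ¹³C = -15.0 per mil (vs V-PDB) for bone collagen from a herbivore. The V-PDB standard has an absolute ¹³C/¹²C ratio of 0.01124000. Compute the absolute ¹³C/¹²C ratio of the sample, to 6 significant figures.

0.0110714

R_sample = R_standard × (δ¹³C/1000 + 1)
R_sample = 0.01124000 × (-15.0/1000 + 1) = 0.01124000 × 0.985000
R_sample = 0.0110714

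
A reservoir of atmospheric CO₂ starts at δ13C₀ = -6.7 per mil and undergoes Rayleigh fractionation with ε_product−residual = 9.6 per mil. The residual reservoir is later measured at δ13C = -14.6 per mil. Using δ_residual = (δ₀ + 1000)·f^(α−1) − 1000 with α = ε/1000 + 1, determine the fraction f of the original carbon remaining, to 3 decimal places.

0.435

α − 1 = ε/1000 = 0.0096
(δ_res + 1000)/(δ₀ + 1000) = (-14.6 + 1000)/(-6.7 + 1000) = 985.4/993.3 = 0.992047
f = 0.992047^(1/0.0096) = exp(ln(0.992047)/0.0096) = exp(-0.00799/0.0096)
f = exp(-0.8318) = 0.4353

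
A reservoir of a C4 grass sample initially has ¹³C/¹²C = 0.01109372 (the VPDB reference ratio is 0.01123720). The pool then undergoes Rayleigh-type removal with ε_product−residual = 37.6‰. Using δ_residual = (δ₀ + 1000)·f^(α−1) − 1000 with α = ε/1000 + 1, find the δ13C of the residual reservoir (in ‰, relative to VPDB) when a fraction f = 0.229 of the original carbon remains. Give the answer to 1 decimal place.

δ₀ = (0.01109372/0.01123720 − 1)×1000 = (0.987232 − 1)×1000 = -12.768‰
α − 1 = ε/1000 = 0.0376
f^(α−1) = 0.229^(0.0376) = 0.946084
δ_res = (-12.768 + 1000) × 0.946084 − 1000 = 934.004 − 1000 = -66.00‰

-66.0‰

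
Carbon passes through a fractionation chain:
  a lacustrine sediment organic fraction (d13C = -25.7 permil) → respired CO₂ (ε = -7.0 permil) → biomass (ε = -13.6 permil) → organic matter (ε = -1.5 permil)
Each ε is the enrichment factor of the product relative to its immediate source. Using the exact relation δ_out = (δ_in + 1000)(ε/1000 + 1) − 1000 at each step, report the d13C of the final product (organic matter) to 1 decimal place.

step 1: δ = (-25.70 + 1000)·(-7.0/1000 + 1) − 1000 = -32.52 permil
step 2: δ = (-32.52 + 1000)·(-13.6/1000 + 1) − 1000 = -45.68 permil
step 3: δ = (-45.68 + 1000)·(-1.5/1000 + 1) − 1000 = -47.11 permil

-47.1 permil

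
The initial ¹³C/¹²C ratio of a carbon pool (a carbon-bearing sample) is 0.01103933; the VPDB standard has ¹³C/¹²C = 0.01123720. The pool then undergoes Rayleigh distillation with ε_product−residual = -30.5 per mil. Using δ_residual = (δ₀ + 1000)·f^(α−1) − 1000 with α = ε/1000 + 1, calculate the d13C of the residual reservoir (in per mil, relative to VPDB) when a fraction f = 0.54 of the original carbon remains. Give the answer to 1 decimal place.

1.0 per mil

δ₀ = (0.01103933/0.01123720 − 1)×1000 = (0.982392 − 1)×1000 = -17.608 per mil
α − 1 = ε/1000 = -0.0305
f^(α−1) = 0.54^(-0.0305) = 1.018971
δ_res = (-17.608 + 1000) × 1.018971 − 1000 = 1001.029 − 1000 = 1.03 per mil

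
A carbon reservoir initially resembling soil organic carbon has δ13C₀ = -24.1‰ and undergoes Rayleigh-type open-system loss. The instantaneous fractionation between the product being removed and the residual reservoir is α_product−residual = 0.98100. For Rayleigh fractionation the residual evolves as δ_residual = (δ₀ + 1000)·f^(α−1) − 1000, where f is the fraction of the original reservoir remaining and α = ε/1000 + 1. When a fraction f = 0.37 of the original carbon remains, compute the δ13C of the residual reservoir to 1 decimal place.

Rayleigh residual: δ_res = (δ₀ + 1000)·f^(α−1) − 1000
α − 1 = -0.01900
f^(α−1) = 0.37^(-0.01900) = 1.019070
δ_res = (-24.1 + 1000) × 1.019070 − 1000 = 994.511 − 1000 = -5.49‰

-5.5‰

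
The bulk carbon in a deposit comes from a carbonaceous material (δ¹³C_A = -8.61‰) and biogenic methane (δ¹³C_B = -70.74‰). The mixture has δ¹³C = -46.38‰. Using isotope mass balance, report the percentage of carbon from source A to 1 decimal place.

δ_mix = f_A·δ_A + (1 − f_A)·δ_B  ⇒  f_A = (δ_mix − δ_B)/(δ_A − δ_B)
f_A = (-46.38 − (-70.74)) / (-8.61 − (-70.74))
f_A = 24.36 / 62.13 = 0.3921

39.2%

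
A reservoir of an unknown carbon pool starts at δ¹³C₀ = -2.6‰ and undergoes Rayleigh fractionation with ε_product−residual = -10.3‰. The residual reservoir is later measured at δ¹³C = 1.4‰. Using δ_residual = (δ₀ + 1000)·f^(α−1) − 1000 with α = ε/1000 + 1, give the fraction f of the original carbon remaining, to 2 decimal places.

α − 1 = ε/1000 = -0.0103
(δ_res + 1000)/(δ₀ + 1000) = (1.4 + 1000)/(-2.6 + 1000) = 1001.4/997.4 = 1.004010
f = 1.004010^(1/-0.0103) = exp(ln(1.004010)/-0.0103) = exp(0.00400/-0.0103)
f = exp(-0.3886) = 0.6780

0.68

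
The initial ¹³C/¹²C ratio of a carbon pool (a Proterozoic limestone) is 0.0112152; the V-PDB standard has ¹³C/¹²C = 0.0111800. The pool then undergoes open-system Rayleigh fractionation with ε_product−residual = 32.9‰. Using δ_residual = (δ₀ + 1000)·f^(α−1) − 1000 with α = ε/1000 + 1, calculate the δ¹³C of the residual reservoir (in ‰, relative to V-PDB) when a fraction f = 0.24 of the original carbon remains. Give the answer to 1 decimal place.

-42.9‰

δ₀ = (0.0112152/0.0111800 − 1)×1000 = (1.003148 − 1)×1000 = 3.148‰
α − 1 = ε/1000 = 0.0329
f^(α−1) = 0.24^(0.0329) = 0.954133
δ_res = (3.148 + 1000) × 0.954133 − 1000 = 957.137 − 1000 = -42.86‰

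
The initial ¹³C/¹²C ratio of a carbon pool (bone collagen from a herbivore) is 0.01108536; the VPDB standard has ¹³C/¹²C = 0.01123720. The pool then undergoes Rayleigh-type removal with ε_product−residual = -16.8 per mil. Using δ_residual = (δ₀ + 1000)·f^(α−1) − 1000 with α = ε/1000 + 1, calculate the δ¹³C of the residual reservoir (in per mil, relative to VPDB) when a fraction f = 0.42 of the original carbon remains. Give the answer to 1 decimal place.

δ₀ = (0.01108536/0.01123720 − 1)×1000 = (0.986488 − 1)×1000 = -13.512 per mil
α − 1 = ε/1000 = -0.0168
f^(α−1) = 0.42^(-0.0168) = 1.014681
δ_res = (-13.512 + 1000) × 1.014681 − 1000 = 1000.970 − 1000 = 0.97 per mil

1.0 per mil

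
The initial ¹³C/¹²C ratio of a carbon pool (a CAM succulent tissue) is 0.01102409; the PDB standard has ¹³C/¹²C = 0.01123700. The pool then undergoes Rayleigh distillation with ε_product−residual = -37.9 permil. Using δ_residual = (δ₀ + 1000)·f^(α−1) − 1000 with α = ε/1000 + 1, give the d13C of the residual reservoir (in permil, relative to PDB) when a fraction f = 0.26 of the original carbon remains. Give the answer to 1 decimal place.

32.4 permil

δ₀ = (0.01102409/0.01123700 − 1)×1000 = (0.981053 − 1)×1000 = -18.947 permil
α − 1 = ε/1000 = -0.0379
f^(α−1) = 0.26^(-0.0379) = 1.052380
δ_res = (-18.947 + 1000) × 1.052380 − 1000 = 1032.440 − 1000 = 32.44 permil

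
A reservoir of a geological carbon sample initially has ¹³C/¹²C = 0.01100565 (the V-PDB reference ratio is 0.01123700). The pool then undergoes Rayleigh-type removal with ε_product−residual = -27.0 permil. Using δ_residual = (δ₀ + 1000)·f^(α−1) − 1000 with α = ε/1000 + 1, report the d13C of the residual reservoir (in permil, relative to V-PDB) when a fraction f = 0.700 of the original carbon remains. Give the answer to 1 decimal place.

-11.1 permil

δ₀ = (0.01100565/0.01123700 − 1)×1000 = (0.979412 − 1)×1000 = -20.588 permil
α − 1 = ε/1000 = -0.0270
f^(α−1) = 0.700^(-0.0270) = 1.009677
δ_res = (-20.588 + 1000) × 1.009677 − 1000 = 988.889 − 1000 = -11.11 permil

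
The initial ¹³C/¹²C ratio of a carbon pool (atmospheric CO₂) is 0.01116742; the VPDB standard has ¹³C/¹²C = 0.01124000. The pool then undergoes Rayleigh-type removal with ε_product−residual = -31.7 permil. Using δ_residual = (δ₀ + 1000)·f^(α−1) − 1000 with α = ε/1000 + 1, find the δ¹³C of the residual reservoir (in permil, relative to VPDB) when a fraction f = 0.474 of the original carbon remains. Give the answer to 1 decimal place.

17.3 permil

δ₀ = (0.01116742/0.01124000 − 1)×1000 = (0.993543 − 1)×1000 = -6.457 permil
α − 1 = ε/1000 = -0.0317
f^(α−1) = 0.474^(-0.0317) = 1.023948
δ_res = (-6.457 + 1000) × 1.023948 − 1000 = 1017.336 − 1000 = 17.34 permil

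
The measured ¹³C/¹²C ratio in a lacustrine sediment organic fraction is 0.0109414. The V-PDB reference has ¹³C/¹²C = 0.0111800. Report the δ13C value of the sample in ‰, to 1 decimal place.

δ13C = (R_sample / R_standard − 1) × 1000
R_sample / R_standard = 0.0109414 / 0.0111800 = 0.978658
δ13C = (0.978658 − 1) × 1000 = -21.34‰

-21.3‰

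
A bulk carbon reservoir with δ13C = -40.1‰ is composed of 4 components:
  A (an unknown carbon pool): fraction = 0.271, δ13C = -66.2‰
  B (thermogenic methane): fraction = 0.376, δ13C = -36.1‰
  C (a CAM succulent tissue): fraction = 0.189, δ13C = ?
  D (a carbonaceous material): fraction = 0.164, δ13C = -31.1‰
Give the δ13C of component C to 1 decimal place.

Isotope mass balance: δ_bulk = Σ fᵢ·δᵢ.
-40.1 = 0.271×(-66.2) + 0.376×(-36.1) + 0.189×δ_C + 0.164×(-31.1)
0.189·δ_C = -40.1 − (-36.614) = -3.486
δ_C = -3.486 / 0.189 = -18.44‰

-18.4‰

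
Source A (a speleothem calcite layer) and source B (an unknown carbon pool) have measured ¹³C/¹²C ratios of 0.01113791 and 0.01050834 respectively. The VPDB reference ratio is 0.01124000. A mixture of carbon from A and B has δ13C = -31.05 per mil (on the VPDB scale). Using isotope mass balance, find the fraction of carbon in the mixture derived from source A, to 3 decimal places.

δ_A = (0.01113791/0.01124000 − 1)×1000 = (0.990917 − 1)×1000 = -9.083 per mil
δ_B = (0.01050834/0.01124000 − 1)×1000 = (0.934906 − 1)×1000 = -65.094 per mil
f_A = (δ_mix − δ_B)/(δ_A − δ_B) = (-31.05 − (-65.094))/(-9.083 − (-65.094))
f_A = 34.044 / 56.012 = 0.6078

0.608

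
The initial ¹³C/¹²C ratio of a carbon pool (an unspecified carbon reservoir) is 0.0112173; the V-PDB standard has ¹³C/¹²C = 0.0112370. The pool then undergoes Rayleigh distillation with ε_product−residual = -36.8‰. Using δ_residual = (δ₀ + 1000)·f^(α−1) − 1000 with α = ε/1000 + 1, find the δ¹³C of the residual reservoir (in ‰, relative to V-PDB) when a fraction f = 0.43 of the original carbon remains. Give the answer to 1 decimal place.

δ₀ = (0.0112173/0.0112370 − 1)×1000 = (0.998247 − 1)×1000 = -1.753‰
α − 1 = ε/1000 = -0.0368
f^(α−1) = 0.43^(-0.0368) = 1.031545
δ_res = (-1.753 + 1000) × 1.031545 − 1000 = 1029.737 − 1000 = 29.74‰

29.7‰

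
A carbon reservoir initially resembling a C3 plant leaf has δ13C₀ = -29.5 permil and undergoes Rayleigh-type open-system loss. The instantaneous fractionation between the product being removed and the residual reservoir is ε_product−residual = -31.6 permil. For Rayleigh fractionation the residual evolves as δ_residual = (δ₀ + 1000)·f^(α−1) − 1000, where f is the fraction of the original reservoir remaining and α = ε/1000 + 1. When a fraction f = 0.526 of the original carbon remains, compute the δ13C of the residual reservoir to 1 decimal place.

Rayleigh residual: δ_res = (δ₀ + 1000)·f^(α−1) − 1000
α = ε/1000 + 1 = 0.96840, so α − 1 = -0.03160
f^(α−1) = 0.526^(-0.03160) = 1.020509
δ_res = (-29.5 + 1000) × 1.020509 − 1000 = 990.404 − 1000 = -9.60 permil

-9.6 permil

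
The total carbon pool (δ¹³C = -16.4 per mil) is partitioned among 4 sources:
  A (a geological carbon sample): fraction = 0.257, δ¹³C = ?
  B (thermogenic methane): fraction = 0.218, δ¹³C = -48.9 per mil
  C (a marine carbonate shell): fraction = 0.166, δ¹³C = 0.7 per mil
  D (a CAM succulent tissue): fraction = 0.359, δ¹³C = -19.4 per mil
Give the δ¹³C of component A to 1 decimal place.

Isotope mass balance: δ_bulk = Σ fᵢ·δᵢ.
-16.4 = 0.257×δ_A + 0.218×(-48.9) + 0.166×(0.7) + 0.359×(-19.4)
0.257·δ_A = -16.4 − (-17.509) = 1.109
δ_A = 1.109 / 0.257 = 4.31 per mil

4.3 per mil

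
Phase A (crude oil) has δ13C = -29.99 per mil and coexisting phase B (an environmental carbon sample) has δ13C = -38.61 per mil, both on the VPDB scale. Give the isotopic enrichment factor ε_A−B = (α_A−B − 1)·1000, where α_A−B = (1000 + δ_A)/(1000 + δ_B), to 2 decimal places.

α_A−B = (1000 + -29.99) / (1000 + -38.61) = 970.01 / 961.39 = 1.008966
ε_A−B = (1.008966 − 1) × 1000 = 8.966 per mil
(The approximation ε ≈ δ_A − δ_B would give 8.62 per mil.)

8.97 per mil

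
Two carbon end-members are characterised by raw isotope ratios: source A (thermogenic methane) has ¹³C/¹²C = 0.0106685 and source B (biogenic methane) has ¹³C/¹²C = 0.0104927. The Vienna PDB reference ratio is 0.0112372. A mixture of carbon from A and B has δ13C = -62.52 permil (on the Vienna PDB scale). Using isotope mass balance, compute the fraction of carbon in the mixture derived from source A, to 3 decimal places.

δ_A = (0.0106685/0.0112372 − 1)×1000 = (0.949391 − 1)×1000 = -50.609 permil
δ_B = (0.0104927/0.0112372 − 1)×1000 = (0.933747 − 1)×1000 = -66.253 permil
f_A = (δ_mix − δ_B)/(δ_A − δ_B) = (-62.52 − (-66.253))/(-50.609 − (-66.253))
f_A = 3.733 / 15.644 = 0.2386

0.239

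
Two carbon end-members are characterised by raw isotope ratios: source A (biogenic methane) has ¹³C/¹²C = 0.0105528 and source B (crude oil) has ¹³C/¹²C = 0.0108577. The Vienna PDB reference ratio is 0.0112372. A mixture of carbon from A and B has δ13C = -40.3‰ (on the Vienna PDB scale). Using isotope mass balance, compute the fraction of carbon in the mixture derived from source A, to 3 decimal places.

δ_A = (0.0105528/0.0112372 − 1)×1000 = (0.939095 − 1)×1000 = -60.905‰
δ_B = (0.0108577/0.0112372 − 1)×1000 = (0.966228 − 1)×1000 = -33.772‰
f_A = (δ_mix − δ_B)/(δ_A − δ_B) = (-40.3 − (-33.772))/(-60.905 − (-33.772))
f_A = -6.528 / -27.133 = 0.2406

0.241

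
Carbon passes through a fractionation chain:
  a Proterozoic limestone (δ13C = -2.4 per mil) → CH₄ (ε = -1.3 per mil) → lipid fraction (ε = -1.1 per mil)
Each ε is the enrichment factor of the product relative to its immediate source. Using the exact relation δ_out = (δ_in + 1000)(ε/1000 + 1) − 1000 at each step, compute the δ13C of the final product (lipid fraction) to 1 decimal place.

step 1: δ = (-2.40 + 1000)·(-1.3/1000 + 1) − 1000 = -3.70 per mil
step 2: δ = (-3.70 + 1000)·(-1.1/1000 + 1) − 1000 = -4.79 per mil

-4.8 per mil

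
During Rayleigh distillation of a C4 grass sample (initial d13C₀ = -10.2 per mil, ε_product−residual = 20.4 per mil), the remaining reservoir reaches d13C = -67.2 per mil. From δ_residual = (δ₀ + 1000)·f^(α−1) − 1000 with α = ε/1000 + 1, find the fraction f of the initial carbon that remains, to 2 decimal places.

0.05

α − 1 = ε/1000 = 0.0204
(δ_res + 1000)/(δ₀ + 1000) = (-67.2 + 1000)/(-10.2 + 1000) = 932.8/989.8 = 0.942413
f = 0.942413^(1/0.0204) = exp(ln(0.942413)/0.0204) = exp(-0.05931/0.0204)
f = exp(-2.9075) = 0.0546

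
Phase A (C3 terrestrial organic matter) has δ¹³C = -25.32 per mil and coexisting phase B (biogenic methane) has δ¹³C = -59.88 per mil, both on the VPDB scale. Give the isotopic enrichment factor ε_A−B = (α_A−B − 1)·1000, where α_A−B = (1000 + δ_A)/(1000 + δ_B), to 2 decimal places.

36.76 per mil

α_A−B = (1000 + -25.32) / (1000 + -59.88) = 974.68 / 940.12 = 1.036761
ε_A−B = (1.036761 − 1) × 1000 = 36.761 per mil
(The approximation ε ≈ δ_A − δ_B would give 34.56 per mil.)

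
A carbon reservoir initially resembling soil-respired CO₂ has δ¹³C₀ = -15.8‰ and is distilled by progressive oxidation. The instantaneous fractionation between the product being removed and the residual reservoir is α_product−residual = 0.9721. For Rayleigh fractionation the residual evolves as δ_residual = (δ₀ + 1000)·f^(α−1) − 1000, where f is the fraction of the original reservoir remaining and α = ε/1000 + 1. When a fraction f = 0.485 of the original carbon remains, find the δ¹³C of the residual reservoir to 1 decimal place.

4.3‰

Rayleigh residual: δ_res = (δ₀ + 1000)·f^(α−1) − 1000
α − 1 = -0.02790
f^(α−1) = 0.485^(-0.02790) = 1.020394
δ_res = (-15.8 + 1000) × 1.020394 − 1000 = 1004.272 − 1000 = 4.27‰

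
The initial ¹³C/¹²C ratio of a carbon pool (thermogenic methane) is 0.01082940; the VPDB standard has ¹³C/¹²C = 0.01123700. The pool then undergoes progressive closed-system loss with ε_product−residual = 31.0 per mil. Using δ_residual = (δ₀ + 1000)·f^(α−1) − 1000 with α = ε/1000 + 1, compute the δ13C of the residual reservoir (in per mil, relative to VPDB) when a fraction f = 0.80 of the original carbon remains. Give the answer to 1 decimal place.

δ₀ = (0.01082940/0.01123700 − 1)×1000 = (0.963727 − 1)×1000 = -36.273 per mil
α − 1 = ε/1000 = 0.0310
f^(α−1) = 0.80^(0.0310) = 0.993106
δ_res = (-36.273 + 1000) × 0.993106 − 1000 = 957.083 − 1000 = -42.92 per mil

-42.9 per mil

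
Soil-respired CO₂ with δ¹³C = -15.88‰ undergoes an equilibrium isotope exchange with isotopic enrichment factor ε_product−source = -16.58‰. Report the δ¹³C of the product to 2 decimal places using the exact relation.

-32.20‰

To first order, δ_product ≈ δ_source + ε = -32.46‰.
Exactly, δ_product = (δ_source + 1000)·(ε/1000 + 1) − 1000.
δ_product = (-15.88 + 1000) × (-16.58/1000 + 1) − 1000
δ_product = -32.197‰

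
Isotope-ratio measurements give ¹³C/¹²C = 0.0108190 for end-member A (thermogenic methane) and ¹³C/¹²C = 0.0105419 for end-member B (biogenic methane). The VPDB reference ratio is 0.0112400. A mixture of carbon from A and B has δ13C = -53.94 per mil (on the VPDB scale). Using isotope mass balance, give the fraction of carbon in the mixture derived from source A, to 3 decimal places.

δ_A = (0.0108190/0.0112400 − 1)×1000 = (0.962544 − 1)×1000 = -37.456 per mil
δ_B = (0.0105419/0.0112400 − 1)×1000 = (0.937891 − 1)×1000 = -62.109 per mil
f_A = (δ_mix − δ_B)/(δ_A − δ_B) = (-53.94 − (-62.109))/(-37.456 − (-62.109))
f_A = 8.169 / 24.653 = 0.3313

0.331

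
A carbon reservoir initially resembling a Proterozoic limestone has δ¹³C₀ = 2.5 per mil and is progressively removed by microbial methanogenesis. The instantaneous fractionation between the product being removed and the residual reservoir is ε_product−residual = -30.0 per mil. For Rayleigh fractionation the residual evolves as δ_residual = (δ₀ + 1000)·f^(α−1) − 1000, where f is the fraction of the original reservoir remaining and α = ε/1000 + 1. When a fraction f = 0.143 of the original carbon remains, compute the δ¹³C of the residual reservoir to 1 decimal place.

62.7 per mil

Rayleigh residual: δ_res = (δ₀ + 1000)·f^(α−1) − 1000
α = ε/1000 + 1 = 0.97000, so α − 1 = -0.03000
f^(α−1) = 0.143^(-0.03000) = 1.060083
δ_res = (2.5 + 1000) × 1.060083 − 1000 = 1062.733 − 1000 = 62.73 per mil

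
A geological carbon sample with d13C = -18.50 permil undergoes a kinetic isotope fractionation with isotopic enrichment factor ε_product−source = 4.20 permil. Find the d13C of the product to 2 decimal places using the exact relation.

-14.38 permil

Exactly, δ_product = (δ_source + 1000)·(ε/1000 + 1) − 1000.
δ_product = (-18.50 + 1000) × (4.20/1000 + 1) − 1000
δ_product = -14.378 permil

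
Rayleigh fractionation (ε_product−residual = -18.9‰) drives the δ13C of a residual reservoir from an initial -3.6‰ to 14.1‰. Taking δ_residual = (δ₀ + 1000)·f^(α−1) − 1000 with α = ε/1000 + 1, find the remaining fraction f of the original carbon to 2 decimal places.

0.39

α − 1 = ε/1000 = -0.0189
(δ_res + 1000)/(δ₀ + 1000) = (14.1 + 1000)/(-3.6 + 1000) = 1014.1/996.4 = 1.017764
f = 1.017764^(1/-0.0189) = exp(ln(1.017764)/-0.0189) = exp(0.01761/-0.0189)
f = exp(-0.9316) = 0.3939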